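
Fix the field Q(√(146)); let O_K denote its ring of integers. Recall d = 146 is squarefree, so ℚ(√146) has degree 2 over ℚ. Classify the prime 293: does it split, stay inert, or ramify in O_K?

d = 146 ≡ 2 (mod 4), so O_K = ℤ[√146] and disc(K) = 4d = 584.
Since gcd(293, 584) = 1 the prime 293 does not ramify.
Legendre symbol by Euler's criterion: (146/293) ≡ 146^146 ≡ 292 (mod 293), i.e. (146/293) = -1.
d is a non-residue mod p, hence 293 remains inert in O_K.

p is inert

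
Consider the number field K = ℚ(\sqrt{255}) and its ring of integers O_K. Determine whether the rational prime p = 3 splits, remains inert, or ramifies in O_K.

Since 255 ≢ 1 mod 4, the ring of integers is ℤ[√255] with discriminant 4·255 = 1020.
Ramification test: 3 | 1020. The prime 3 ramifies in K.

3 is ramified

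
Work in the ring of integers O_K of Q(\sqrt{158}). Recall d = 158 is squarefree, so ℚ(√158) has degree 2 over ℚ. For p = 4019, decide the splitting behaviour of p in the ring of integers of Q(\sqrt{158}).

Since 158 ≢ 1 mod 4, the ring of integers is ℤ[√158] with discriminant 4·158 = 632.
Since gcd(4019, 632) = 1 the prime 4019 does not ramify.
Euler's criterion: 158^2009 mod 4019 = 4018. Thus (158|4019) = -1.
Legendre symbol -1 ⇒ 4019 is inert.

inert — (4019) stays prime in O_K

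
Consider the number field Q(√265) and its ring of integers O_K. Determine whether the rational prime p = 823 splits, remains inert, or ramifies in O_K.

823 remains inert

Since 265 ≡ 1 mod 4, the ring of integers is ℤ[(1+√265)/2] with discriminant 265.
Since gcd(823, 265) = 1 the prime 823 does not ramify.
Legendre symbol by Euler's criterion: (265/823) ≡ 265^411 ≡ 822 (mod 823), i.e. (265/823) = -1.
Legendre symbol -1 ⇒ 823 is inert.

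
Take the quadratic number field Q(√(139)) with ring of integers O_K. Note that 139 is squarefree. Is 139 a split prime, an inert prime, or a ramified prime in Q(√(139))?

Since 139 ≢ 1 mod 4, the ring of integers is ℤ[√139] with discriminant 4·139 = 556.
disc(K) = 556 = 139·4, so p = 139 is ramified.

139 is ramified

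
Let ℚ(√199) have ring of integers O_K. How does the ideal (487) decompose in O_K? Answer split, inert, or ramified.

199 mod 4 = 3, hence disc K = 4·199 = 796 and O_K = ℤ[√199].
Since gcd(487, 796) = 1 the prime 487 does not ramify.
Compute (199/487) via Euler: 199^((487-1)/2) mod 487 = 486, so (199/487) = -1.
d is a non-residue mod p, hence 487 remains inert in O_K.

inert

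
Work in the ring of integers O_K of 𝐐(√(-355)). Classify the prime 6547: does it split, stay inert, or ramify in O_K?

-355 mod 4 = 1, hence disc K = -355 and O_K = ℤ[(1+√-355)/2].
Since gcd(6547, -355) = 1 the prime 6547 does not ramify.
Legendre symbol by Euler's criterion: (-355/6547) ≡ (-355)^3273 ≡ 6546 (mod 6547), i.e. (-355/6547) = -1.
d is a non-residue mod p, hence 6547 remains inert in O_K.

inert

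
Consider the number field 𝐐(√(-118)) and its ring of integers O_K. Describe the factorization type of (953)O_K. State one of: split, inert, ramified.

splits completely

Since -118 ≢ 1 mod 4, the ring of integers is ℤ[√-118] with discriminant 4·(-118) = -472.
Since gcd(953, -472) = 1 the prime 953 does not ramify.
Legendre symbol by Euler's criterion: (-118/953) ≡ (-118)^476 ≡ 1 (mod 953), i.e. (-118/953) = 1.
(-118/953) = 1, so 953 splits.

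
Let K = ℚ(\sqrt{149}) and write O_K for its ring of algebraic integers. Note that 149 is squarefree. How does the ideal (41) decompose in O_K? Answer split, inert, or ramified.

d = 149 ≡ 1 (mod 4), so O_K = ℤ[(1+√149)/2] and disc(K) = d = 149.
Since gcd(41, 149) = 1 the prime 41 does not ramify.
Legendre symbol by Euler's criterion: (149/41) ≡ 149^20 ≡ 40 (mod 41), i.e. (149/41) = -1.
(149/41) = -1, so 41 is inert.

inert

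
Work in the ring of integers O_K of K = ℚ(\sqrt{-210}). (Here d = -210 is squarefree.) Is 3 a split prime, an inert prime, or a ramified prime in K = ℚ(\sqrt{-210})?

d = -210 ≡ 2 (mod 4), so O_K = ℤ[√-210] and disc(K) = 4d = -840.
3 divides disc(K) = -840, so 3 ramifies.

3 is ramified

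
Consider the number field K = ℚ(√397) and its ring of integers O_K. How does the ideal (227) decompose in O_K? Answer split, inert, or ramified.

Since 397 ≡ 1 mod 4, the ring of integers is ℤ[(1+√397)/2] with discriminant 397.
227 ∤ 397, so 227 is unramified.
(397/227) = 170^113 mod 227 = 226, giving Legendre symbol -1.
(397/227) = -1, so 227 is inert.

remains prime (inert)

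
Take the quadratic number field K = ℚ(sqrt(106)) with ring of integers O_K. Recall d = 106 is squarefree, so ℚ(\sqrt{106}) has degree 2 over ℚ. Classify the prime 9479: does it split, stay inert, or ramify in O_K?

p is inert

d = 106 ≡ 2 (mod 4), so O_K = ℤ[√106] and disc(K) = 4d = 424.
Since gcd(9479, 424) = 1 the prime 9479 does not ramify.
(106/9479) = 106^4739 mod 9479 = 9478, giving Legendre symbol -1.
d is a non-residue mod p, hence 9479 remains inert in O_K.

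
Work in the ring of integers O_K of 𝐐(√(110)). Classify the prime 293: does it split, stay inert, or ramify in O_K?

110 mod 4 = 2, hence disc K = 4·110 = 440 and O_K = ℤ[√110].
Since gcd(293, 440) = 1 the prime 293 does not ramify.
Euler's criterion: 110^146 mod 293 = 292. Thus (110|293) = -1.
d is a non-residue mod p, hence 293 remains inert in O_K.

remains prime (inert)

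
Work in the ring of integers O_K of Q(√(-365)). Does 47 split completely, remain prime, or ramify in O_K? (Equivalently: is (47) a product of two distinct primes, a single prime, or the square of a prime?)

p is inert

Since -365 ≢ 1 mod 4, the ring of integers is ℤ[√-365] with discriminant 4·(-365) = -1460.
Since gcd(47, -1460) = 1 the prime 47 does not ramify.
Compute (-365/47) via Euler: 11^((47-1)/2) mod 47 = 46, so (-365/47) = -1.
Legendre symbol -1 ⇒ 47 is inert.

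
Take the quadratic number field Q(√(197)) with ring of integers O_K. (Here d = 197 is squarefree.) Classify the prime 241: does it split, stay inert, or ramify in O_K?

d = 197 ≡ 1 (mod 4), so O_K = ℤ[(1+√197)/2] and disc(K) = d = 197.
Since gcd(241, 197) = 1 the prime 241 does not ramify.
(197/241) = 197^120 mod 241 = 240, giving Legendre symbol -1.
Legendre symbol -1 ⇒ 241 is inert.

inert — (241) stays prime in O_K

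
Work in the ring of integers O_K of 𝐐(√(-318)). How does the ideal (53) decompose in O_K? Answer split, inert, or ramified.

d = -318 ≡ 2 (mod 4), so O_K = ℤ[√-318] and disc(K) = 4d = -1272.
disc(K) = -1272 = 53·(-24), so p = 53 is ramified.

53 is ramified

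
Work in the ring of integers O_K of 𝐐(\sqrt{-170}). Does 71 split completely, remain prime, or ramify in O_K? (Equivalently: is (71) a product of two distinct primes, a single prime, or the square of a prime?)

split

-170 mod 4 = 2, hence disc K = 4·(-170) = -680 and O_K = ℤ[√-170].
Since gcd(71, -680) = 1 the prime 71 does not ramify.
Euler's criterion: (-170)^35 mod 71 = 1. Thus (-170|71) = 1.
Legendre symbol 1 ⇒ 71 is split.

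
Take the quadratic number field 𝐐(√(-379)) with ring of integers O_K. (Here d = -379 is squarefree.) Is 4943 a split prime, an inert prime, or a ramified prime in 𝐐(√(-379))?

split

-379 mod 4 = 1, hence disc K = -379 and O_K = ℤ[(1+√-379)/2].
Since gcd(4943, -379) = 1 the prime 4943 does not ramify.
(-379/4943) = 4564^2471 mod 4943 = 1, giving Legendre symbol 1.
(-379/4943) = 1, so 4943 splits.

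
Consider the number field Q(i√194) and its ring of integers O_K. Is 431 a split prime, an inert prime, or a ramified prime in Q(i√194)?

-194 mod 4 = 2, hence disc K = 4·(-194) = -776 and O_K = ℤ[√-194].
disc(K) = -776 is not divisible by 431; 431 is unramified.
Euler's criterion: (-194)^215 mod 431 = 430. Thus (-194|431) = -1.
(-194/431) = -1, so 431 is inert.

remains prime (inert)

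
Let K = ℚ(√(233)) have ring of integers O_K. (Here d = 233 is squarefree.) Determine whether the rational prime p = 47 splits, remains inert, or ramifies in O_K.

233 mod 4 = 1, hence disc K = 233 and O_K = ℤ[(1+√233)/2].
disc(K) = 233 is not divisible by 47; 47 is unramified.
Legendre symbol by Euler's criterion: (233/47) ≡ 233^23 ≡ 46 (mod 47), i.e. (233/47) = -1.
(233/47) = -1, so 47 is inert.

inert — (47) stays prime in O_K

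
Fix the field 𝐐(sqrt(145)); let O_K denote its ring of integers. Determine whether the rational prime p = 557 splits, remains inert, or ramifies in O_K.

145 mod 4 = 1, hence disc K = 145 and O_K = ℤ[(1+√145)/2].
557 ∤ 145, so 557 is unramified.
Legendre symbol by Euler's criterion: (145/557) ≡ 145^278 ≡ 556 (mod 557), i.e. (145/557) = -1.
d is a non-residue mod p, hence 557 remains inert in O_K.

557 remains inert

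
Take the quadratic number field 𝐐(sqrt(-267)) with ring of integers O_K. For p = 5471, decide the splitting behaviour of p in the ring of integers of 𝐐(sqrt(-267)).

-267 mod 4 = 1, hence disc K = -267 and O_K = ℤ[(1+√-267)/2].
disc(K) = -267 is not divisible by 5471; 5471 is unramified.
Euler's criterion: (-267)^2735 mod 5471 = 5470. Thus (-267|5471) = -1.
(-267/5471) = -1, so 5471 is inert.

p is inert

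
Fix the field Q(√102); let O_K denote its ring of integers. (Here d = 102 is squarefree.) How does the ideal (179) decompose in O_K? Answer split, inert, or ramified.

Since 102 ≢ 1 mod 4, the ring of integers is ℤ[√102] with discriminant 4·102 = 408.
disc(K) = 408 is not divisible by 179; 179 is unramified.
Legendre symbol by Euler's criterion: (102/179) ≡ 102^89 ≡ 178 (mod 179), i.e. (102/179) = -1.
(102/179) = -1, so 179 is inert.

inert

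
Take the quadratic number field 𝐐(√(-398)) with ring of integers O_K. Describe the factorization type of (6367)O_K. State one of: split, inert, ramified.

Since -398 ≢ 1 mod 4, the ring of integers is ℤ[√-398] with discriminant 4·(-398) = -1592.
Since gcd(6367, -1592) = 1 the prime 6367 does not ramify.
(-398/6367) = 5969^3183 mod 6367 = 6366, giving Legendre symbol -1.
(-398/6367) = -1, so 6367 is inert.

remains prime (inert)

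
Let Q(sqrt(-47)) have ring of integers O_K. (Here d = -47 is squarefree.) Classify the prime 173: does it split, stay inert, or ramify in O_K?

Since -47 ≡ 1 mod 4, the ring of integers is ℤ[(1+√-47)/2] with discriminant -47.
Since gcd(173, -47) = 1 the prime 173 does not ramify.
(-47/173) = 126^86 mod 173 = 1, giving Legendre symbol 1.
(-47/173) = 1, so 173 splits.

split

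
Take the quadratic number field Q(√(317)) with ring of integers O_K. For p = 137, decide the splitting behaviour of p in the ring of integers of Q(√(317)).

d = 317 ≡ 1 (mod 4), so O_K = ℤ[(1+√317)/2] and disc(K) = d = 317.
137 ∤ 317, so 137 is unramified.
Compute (317/137) via Euler: 43^((137-1)/2) mod 137 = 136, so (317/137) = -1.
Legendre symbol -1 ⇒ 137 is inert.

remains prime (inert)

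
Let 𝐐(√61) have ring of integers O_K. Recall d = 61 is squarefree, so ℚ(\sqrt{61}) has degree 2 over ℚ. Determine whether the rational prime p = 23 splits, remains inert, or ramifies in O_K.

d = 61 ≡ 1 (mod 4), so O_K = ℤ[(1+√61)/2] and disc(K) = d = 61.
disc(K) = 61 is not divisible by 23; 23 is unramified.
(61/23) = 15^11 mod 23 = 22, giving Legendre symbol -1.
d is a non-residue mod p, hence 23 remains inert in O_K.

23 remains inert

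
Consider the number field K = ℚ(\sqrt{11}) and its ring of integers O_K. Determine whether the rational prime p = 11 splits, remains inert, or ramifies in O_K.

d = 11 ≡ 3 (mod 4), so O_K = ℤ[√11] and disc(K) = 4d = 44.
disc(K) = 44 = 11·4, so p = 11 is ramified.

p ramifies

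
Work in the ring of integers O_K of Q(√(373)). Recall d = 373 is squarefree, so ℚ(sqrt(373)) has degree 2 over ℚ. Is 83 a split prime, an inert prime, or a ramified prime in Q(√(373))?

splits completely

373 mod 4 = 1, hence disc K = 373 and O_K = ℤ[(1+√373)/2].
disc(K) = 373 is not divisible by 83; 83 is unramified.
Legendre symbol by Euler's criterion: (373/83) ≡ 373^41 ≡ 1 (mod 83), i.e. (373/83) = 1.
Legendre symbol 1 ⇒ 83 is split.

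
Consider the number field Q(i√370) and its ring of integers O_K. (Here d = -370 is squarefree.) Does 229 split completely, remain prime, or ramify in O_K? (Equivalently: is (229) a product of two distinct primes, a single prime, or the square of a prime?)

-370 mod 4 = 2, hence disc K = 4·(-370) = -1480 and O_K = ℤ[√-370].
disc(K) = -1480 is not divisible by 229; 229 is unramified.
Euler's criterion: (-370)^114 mod 229 = 228. Thus (-370|229) = -1.
(-370/229) = -1, so 229 is inert.

p is inert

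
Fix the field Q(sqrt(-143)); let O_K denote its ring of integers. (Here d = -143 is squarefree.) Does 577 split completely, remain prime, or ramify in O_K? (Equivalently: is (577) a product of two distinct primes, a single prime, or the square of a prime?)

Since -143 ≡ 1 mod 4, the ring of integers is ℤ[(1+√-143)/2] with discriminant -143.
disc(K) = -143 is not divisible by 577; 577 is unramified.
Euler's criterion: (-143)^288 mod 577 = 576. Thus (-143|577) = -1.
d is a non-residue mod p, hence 577 remains inert in O_K.

inert — (577) stays prime in O_K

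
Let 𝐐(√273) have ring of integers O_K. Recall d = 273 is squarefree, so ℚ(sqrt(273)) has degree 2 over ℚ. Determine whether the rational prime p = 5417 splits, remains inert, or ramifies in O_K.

273 mod 4 = 1, hence disc K = 273 and O_K = ℤ[(1+√273)/2].
disc(K) = 273 is not divisible by 5417; 5417 is unramified.
Euler's criterion: 273^2708 mod 5417 = 1. Thus (273|5417) = 1.
d is a quadratic residue mod p, hence 5417 splits in O_K.

split — (5417) = 𝔭₁𝔭₂ with 𝔭₁ ≠ 𝔭₂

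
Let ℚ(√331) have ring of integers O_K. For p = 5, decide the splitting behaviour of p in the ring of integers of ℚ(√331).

331 mod 4 = 3, hence disc K = 4·331 = 1324 and O_K = ℤ[√331].
Since gcd(5, 1324) = 1 the prime 5 does not ramify.
Compute (331/5) via Euler: 1^((5-1)/2) mod 5 = 1, so (331/5) = 1.
(331/5) = 1, so 5 splits.

splits completely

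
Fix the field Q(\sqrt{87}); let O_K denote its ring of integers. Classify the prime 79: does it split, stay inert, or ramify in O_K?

Since 87 ≢ 1 mod 4, the ring of integers is ℤ[√87] with discriminant 4·87 = 348.
79 ∤ 348, so 79 is unramified.
Compute (87/79) via Euler: 8^((79-1)/2) mod 79 = 1, so (87/79) = 1.
(87/79) = 1, so 79 splits.

split — (79) = 𝔭₁𝔭₂ with 𝔭₁ ≠ 𝔭₂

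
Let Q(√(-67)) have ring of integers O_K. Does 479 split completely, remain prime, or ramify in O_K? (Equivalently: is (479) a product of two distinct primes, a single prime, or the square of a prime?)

splits completely

Since -67 ≡ 1 mod 4, the ring of integers is ℤ[(1+√-67)/2] with discriminant -67.
disc(K) = -67 is not divisible by 479; 479 is unramified.
Euler's criterion: (-67)^239 mod 479 = 1. Thus (-67|479) = 1.
Legendre symbol 1 ⇒ 479 is split.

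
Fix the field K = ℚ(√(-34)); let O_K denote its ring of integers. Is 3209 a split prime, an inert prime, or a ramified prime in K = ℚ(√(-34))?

d = -34 ≡ 2 (mod 4), so O_K = ℤ[√-34] and disc(K) = 4d = -136.
disc(K) = -136 is not divisible by 3209; 3209 is unramified.
Compute (-34/3209) via Euler: 3175^((3209-1)/2) mod 3209 = 1, so (-34/3209) = 1.
(-34/3209) = 1, so 3209 splits.

3209 splits in O_K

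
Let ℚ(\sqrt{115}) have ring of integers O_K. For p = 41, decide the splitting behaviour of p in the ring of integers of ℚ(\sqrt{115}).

d = 115 ≡ 3 (mod 4), so O_K = ℤ[√115] and disc(K) = 4d = 460.
41 ∤ 460, so 41 is unramified.
Compute (115/41) via Euler: 33^((41-1)/2) mod 41 = 1, so (115/41) = 1.
d is a quadratic residue mod p, hence 41 splits in O_K.

41 splits in O_K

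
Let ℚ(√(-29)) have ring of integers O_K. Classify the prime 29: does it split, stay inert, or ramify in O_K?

29 is ramified

d = -29 ≡ 3 (mod 4), so O_K = ℤ[√-29] and disc(K) = 4d = -116.
Ramification test: 29 | -116. The prime 29 ramifies in K.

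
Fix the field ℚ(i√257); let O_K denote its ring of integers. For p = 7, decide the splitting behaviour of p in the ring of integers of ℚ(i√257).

-257 mod 4 = 3, hence disc K = 4·(-257) = -1028 and O_K = ℤ[√-257].
disc(K) = -1028 is not divisible by 7; 7 is unramified.
Euler's criterion: (-257)^3 mod 7 = 1. Thus (-257|7) = 1.
(-257/7) = 1, so 7 splits.

split — (7) = 𝔭₁𝔭₂ with 𝔭₁ ≠ 𝔭₂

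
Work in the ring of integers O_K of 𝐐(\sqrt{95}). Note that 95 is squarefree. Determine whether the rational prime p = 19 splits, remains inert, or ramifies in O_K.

95 mod 4 = 3, hence disc K = 4·95 = 380 and O_K = ℤ[√95].
Ramification test: 19 | 380. The prime 19 ramifies in K.

ramified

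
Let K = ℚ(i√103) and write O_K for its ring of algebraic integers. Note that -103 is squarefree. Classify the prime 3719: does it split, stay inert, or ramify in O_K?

Since -103 ≡ 1 mod 4, the ring of integers is ℤ[(1+√-103)/2] with discriminant -103.
disc(K) = -103 is not divisible by 3719; 3719 is unramified.
Legendre symbol by Euler's criterion: (-103/3719) ≡ (-103)^1859 ≡ 3718 (mod 3719), i.e. (-103/3719) = -1.
Legendre symbol -1 ⇒ 3719 is inert.

remains prime (inert)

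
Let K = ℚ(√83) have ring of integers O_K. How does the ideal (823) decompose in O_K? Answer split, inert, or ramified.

823 splits in O_K

Since 83 ≢ 1 mod 4, the ring of integers is ℤ[√83] with discriminant 4·83 = 332.
823 ∤ 332, so 823 is unramified.
(83/823) = 83^411 mod 823 = 1, giving Legendre symbol 1.
d is a quadratic residue mod p, hence 823 splits in O_K.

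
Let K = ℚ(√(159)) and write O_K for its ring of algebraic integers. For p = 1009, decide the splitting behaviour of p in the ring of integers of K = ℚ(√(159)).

p is inert

Since 159 ≢ 1 mod 4, the ring of integers is ℤ[√159] with discriminant 4·159 = 636.
Since gcd(1009, 636) = 1 the prime 1009 does not ramify.
(159/1009) = 159^504 mod 1009 = 1008, giving Legendre symbol -1.
d is a non-residue mod p, hence 1009 remains inert in O_K.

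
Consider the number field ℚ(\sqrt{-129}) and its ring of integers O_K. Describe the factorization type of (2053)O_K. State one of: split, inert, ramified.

-129 mod 4 = 3, hence disc K = 4·(-129) = -516 and O_K = ℤ[√-129].
Since gcd(2053, -516) = 1 the prime 2053 does not ramify.
Euler's criterion: (-129)^1026 mod 2053 = 2052. Thus (-129|2053) = -1.
Legendre symbol -1 ⇒ 2053 is inert.

p is inert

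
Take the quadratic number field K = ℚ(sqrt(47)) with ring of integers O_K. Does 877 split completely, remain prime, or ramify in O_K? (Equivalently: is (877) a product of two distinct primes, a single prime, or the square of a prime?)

47 mod 4 = 3, hence disc K = 4·47 = 188 and O_K = ℤ[√47].
disc(K) = 188 is not divisible by 877; 877 is unramified.
Euler's criterion: 47^438 mod 877 = 876. Thus (47|877) = -1.
(47/877) = -1, so 877 is inert.

p is inert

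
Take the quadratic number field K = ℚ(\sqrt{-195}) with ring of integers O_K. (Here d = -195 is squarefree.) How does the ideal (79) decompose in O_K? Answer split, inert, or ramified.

d = -195 ≡ 1 (mod 4), so O_K = ℤ[(1+√-195)/2] and disc(K) = d = -195.
Since gcd(79, -195) = 1 the prime 79 does not ramify.
Compute (-195/79) via Euler: 42^((79-1)/2) mod 79 = 1, so (-195/79) = 1.
Legendre symbol 1 ⇒ 79 is split.

79 splits in O_K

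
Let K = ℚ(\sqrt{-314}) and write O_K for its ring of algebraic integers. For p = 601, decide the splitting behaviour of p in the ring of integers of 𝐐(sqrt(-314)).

splits completely

d = -314 ≡ 2 (mod 4), so O_K = ℤ[√-314] and disc(K) = 4d = -1256.
disc(K) = -1256 is not divisible by 601; 601 is unramified.
Legendre symbol by Euler's criterion: (-314/601) ≡ (-314)^300 ≡ 1 (mod 601), i.e. (-314/601) = 1.
Legendre symbol 1 ⇒ 601 is split.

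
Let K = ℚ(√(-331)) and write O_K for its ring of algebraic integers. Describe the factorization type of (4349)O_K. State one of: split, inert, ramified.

d = -331 ≡ 1 (mod 4), so O_K = ℤ[(1+√-331)/2] and disc(K) = d = -331.
disc(K) = -331 is not divisible by 4349; 4349 is unramified.
Euler's criterion: (-331)^2174 mod 4349 = 1. Thus (-331|4349) = 1.
d is a quadratic residue mod p, hence 4349 splits in O_K.

splits completely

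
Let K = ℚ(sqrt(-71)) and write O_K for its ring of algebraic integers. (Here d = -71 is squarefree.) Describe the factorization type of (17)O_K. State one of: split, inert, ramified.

17 remains inert

-71 mod 4 = 1, hence disc K = -71 and O_K = ℤ[(1+√-71)/2].
Since gcd(17, -71) = 1 the prime 17 does not ramify.
Compute (-71/17) via Euler: 14^((17-1)/2) mod 17 = 16, so (-71/17) = -1.
(-71/17) = -1, so 17 is inert.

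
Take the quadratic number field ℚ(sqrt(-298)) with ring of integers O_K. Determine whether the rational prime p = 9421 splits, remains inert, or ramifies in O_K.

d = -298 ≡ 2 (mod 4), so O_K = ℤ[√-298] and disc(K) = 4d = -1192.
9421 ∤ -1192, so 9421 is unramified.
Euler's criterion: (-298)^4710 mod 9421 = 1. Thus (-298|9421) = 1.
(-298/9421) = 1, so 9421 splits.

splits completely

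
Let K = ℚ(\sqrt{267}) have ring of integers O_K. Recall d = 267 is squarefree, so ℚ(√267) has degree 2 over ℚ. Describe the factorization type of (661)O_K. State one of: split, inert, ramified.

remains prime (inert)

267 mod 4 = 3, hence disc K = 4·267 = 1068 and O_K = ℤ[√267].
Since gcd(661, 1068) = 1 the prime 661 does not ramify.
(267/661) = 267^330 mod 661 = 660, giving Legendre symbol -1.
Legendre symbol -1 ⇒ 661 is inert.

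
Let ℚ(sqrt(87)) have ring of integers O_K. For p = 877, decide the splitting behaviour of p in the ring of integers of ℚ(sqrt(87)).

p splits

d = 87 ≡ 3 (mod 4), so O_K = ℤ[√87] and disc(K) = 4d = 348.
Since gcd(877, 348) = 1 the prime 877 does not ramify.
(87/877) = 87^438 mod 877 = 1, giving Legendre symbol 1.
d is a quadratic residue mod p, hence 877 splits in O_K.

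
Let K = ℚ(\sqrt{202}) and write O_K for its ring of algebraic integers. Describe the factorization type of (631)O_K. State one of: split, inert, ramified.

split

Since 202 ≢ 1 mod 4, the ring of integers is ℤ[√202] with discriminant 4·202 = 808.
Since gcd(631, 808) = 1 the prime 631 does not ramify.
Legendre symbol by Euler's criterion: (202/631) ≡ 202^315 ≡ 1 (mod 631), i.e. (202/631) = 1.
d is a quadratic residue mod p, hence 631 splits in O_K.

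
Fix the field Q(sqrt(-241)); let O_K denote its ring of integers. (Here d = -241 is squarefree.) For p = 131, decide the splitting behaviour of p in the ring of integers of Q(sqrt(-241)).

-241 mod 4 = 3, hence disc K = 4·(-241) = -964 and O_K = ℤ[√-241].
disc(K) = -964 is not divisible by 131; 131 is unramified.
(-241/131) = 21^65 mod 131 = 1, giving Legendre symbol 1.
Legendre symbol 1 ⇒ 131 is split.

split — (131) = 𝔭₁𝔭₂ with 𝔭₁ ≠ 𝔭₂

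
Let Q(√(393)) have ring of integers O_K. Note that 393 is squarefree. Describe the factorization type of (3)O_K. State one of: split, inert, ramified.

393 mod 4 = 1, hence disc K = 393 and O_K = ℤ[(1+√393)/2].
3 divides disc(K) = 393, so 3 ramifies.

3 is ramified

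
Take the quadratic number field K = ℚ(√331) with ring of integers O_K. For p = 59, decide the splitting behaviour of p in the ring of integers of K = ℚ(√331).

Since 331 ≢ 1 mod 4, the ring of integers is ℤ[√331] with discriminant 4·331 = 1324.
59 ∤ 1324, so 59 is unramified.
(331/59) = 36^29 mod 59 = 1, giving Legendre symbol 1.
(331/59) = 1, so 59 splits.

split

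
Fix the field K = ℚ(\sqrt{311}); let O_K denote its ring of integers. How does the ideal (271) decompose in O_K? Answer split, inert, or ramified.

p splits

Since 311 ≢ 1 mod 4, the ring of integers is ℤ[√311] with discriminant 4·311 = 1244.
disc(K) = 1244 is not divisible by 271; 271 is unramified.
Legendre symbol by Euler's criterion: (311/271) ≡ 311^135 ≡ 1 (mod 271), i.e. (311/271) = 1.
Legendre symbol 1 ⇒ 271 is split.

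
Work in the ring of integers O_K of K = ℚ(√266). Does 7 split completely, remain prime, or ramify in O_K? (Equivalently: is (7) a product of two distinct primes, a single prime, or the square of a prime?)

ramified — (7) = 𝔭²

266 mod 4 = 2, hence disc K = 4·266 = 1064 and O_K = ℤ[√266].
disc(K) = 1064 = 7·152, so p = 7 is ramified.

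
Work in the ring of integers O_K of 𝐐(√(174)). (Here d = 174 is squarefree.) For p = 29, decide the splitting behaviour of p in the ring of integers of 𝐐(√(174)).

174 mod 4 = 2, hence disc K = 4·174 = 696 and O_K = ℤ[√174].
29 divides disc(K) = 696, so 29 ramifies.

29 is ramified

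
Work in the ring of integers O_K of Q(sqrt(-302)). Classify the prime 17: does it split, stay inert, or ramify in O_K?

p splits

-302 mod 4 = 2, hence disc K = 4·(-302) = -1208 and O_K = ℤ[√-302].
Since gcd(17, -1208) = 1 the prime 17 does not ramify.
Euler's criterion: (-302)^8 mod 17 = 1. Thus (-302|17) = 1.
(-302/17) = 1, so 17 splits.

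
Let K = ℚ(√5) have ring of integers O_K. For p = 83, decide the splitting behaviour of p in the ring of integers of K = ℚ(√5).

inert — (83) stays prime in O_K

Since 5 ≡ 1 mod 4, the ring of integers is ℤ[(1+√5)/2] with discriminant 5.
disc(K) = 5 is not divisible by 83; 83 is unramified.
Compute (5/83) via Euler: 5^((83-1)/2) mod 83 = 82, so (5/83) = -1.
Legendre symbol -1 ⇒ 83 is inert.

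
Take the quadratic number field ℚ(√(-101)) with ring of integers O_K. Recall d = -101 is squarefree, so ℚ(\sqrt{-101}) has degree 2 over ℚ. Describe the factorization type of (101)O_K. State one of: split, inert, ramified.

ramified — (101) = 𝔭²

d = -101 ≡ 3 (mod 4), so O_K = ℤ[√-101] and disc(K) = 4d = -404.
101 divides disc(K) = -404, so 101 ramifies.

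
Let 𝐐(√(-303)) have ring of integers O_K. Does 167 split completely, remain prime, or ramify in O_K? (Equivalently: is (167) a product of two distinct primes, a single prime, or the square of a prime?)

167 splits in O_K

Since -303 ≡ 1 mod 4, the ring of integers is ℤ[(1+√-303)/2] with discriminant -303.
disc(K) = -303 is not divisible by 167; 167 is unramified.
Compute (-303/167) via Euler: 31^((167-1)/2) mod 167 = 1, so (-303/167) = 1.
d is a quadratic residue mod p, hence 167 splits in O_K.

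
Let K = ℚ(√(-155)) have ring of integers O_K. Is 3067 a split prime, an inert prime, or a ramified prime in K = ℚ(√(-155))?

splits completely

Since -155 ≡ 1 mod 4, the ring of integers is ℤ[(1+√-155)/2] with discriminant -155.
3067 ∤ -155, so 3067 is unramified.
Legendre symbol by Euler's criterion: (-155/3067) ≡ (-155)^1533 ≡ 1 (mod 3067), i.e. (-155/3067) = 1.
d is a quadratic residue mod p, hence 3067 splits in O_K.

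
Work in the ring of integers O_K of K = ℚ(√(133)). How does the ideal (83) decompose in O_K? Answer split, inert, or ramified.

133 mod 4 = 1, hence disc K = 133 and O_K = ℤ[(1+√133)/2].
Since gcd(83, 133) = 1 the prime 83 does not ramify.
(133/83) = 50^41 mod 83 = 82, giving Legendre symbol -1.
d is a non-residue mod p, hence 83 remains inert in O_K.

83 remains inert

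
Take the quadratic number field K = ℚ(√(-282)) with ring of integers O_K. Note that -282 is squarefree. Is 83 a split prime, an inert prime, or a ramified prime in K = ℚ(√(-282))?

Since -282 ≢ 1 mod 4, the ring of integers is ℤ[√-282] with discriminant 4·(-282) = -1128.
disc(K) = -1128 is not divisible by 83; 83 is unramified.
(-282/83) = 50^41 mod 83 = 82, giving Legendre symbol -1.
(-282/83) = -1, so 83 is inert.

inert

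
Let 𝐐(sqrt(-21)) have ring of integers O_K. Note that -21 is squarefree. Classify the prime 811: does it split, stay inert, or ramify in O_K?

d = -21 ≡ 3 (mod 4), so O_K = ℤ[√-21] and disc(K) = 4d = -84.
disc(K) = -84 is not divisible by 811; 811 is unramified.
Compute (-21/811) via Euler: 790^((811-1)/2) mod 811 = 1, so (-21/811) = 1.
Legendre symbol 1 ⇒ 811 is split.

split — (811) = 𝔭₁𝔭₂ with 𝔭₁ ≠ 𝔭₂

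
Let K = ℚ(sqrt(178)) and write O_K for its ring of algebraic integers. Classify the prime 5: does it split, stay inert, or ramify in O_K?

inert — (5) stays prime in O_K

178 mod 4 = 2, hence disc K = 4·178 = 712 and O_K = ℤ[√178].
disc(K) = 712 is not divisible by 5; 5 is unramified.
Euler's criterion: 178^2 mod 5 = 4. Thus (178|5) = -1.
Legendre symbol -1 ⇒ 5 is inert.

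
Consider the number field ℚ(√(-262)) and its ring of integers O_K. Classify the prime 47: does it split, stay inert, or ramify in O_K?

inert — (47) stays prime in O_K

-262 mod 4 = 2, hence disc K = 4·(-262) = -1048 and O_K = ℤ[√-262].
disc(K) = -1048 is not divisible by 47; 47 is unramified.
(-262/47) = 20^23 mod 47 = 46, giving Legendre symbol -1.
(-262/47) = -1, so 47 is inert.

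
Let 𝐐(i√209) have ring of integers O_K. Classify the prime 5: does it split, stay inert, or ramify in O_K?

split — (5) = 𝔭₁𝔭₂ with 𝔭₁ ≠ 𝔭₂

d = -209 ≡ 3 (mod 4), so O_K = ℤ[√-209] and disc(K) = 4d = -836.
5 ∤ -836, so 5 is unramified.
Legendre symbol by Euler's criterion: (-209/5) ≡ (-209)^2 ≡ 1 (mod 5), i.e. (-209/5) = 1.
Legendre symbol 1 ⇒ 5 is split.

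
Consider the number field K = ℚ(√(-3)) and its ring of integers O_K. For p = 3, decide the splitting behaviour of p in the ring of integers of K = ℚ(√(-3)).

Since -3 ≡ 1 mod 4, the ring of integers is ℤ[(1+√-3)/2] with discriminant -3.
3 divides disc(K) = -3, so 3 ramifies.

p ramifies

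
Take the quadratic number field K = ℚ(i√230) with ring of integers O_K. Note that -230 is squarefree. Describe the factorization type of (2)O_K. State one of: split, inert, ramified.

Since -230 ≢ 1 mod 4, the ring of integers is ℤ[√-230] with discriminant 4·(-230) = -920.
Ramification test: 2 | -920. The prime 2 ramifies in K.

ramified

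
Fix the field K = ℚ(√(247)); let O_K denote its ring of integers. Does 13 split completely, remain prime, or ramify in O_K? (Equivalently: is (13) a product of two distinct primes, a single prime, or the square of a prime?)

d = 247 ≡ 3 (mod 4), so O_K = ℤ[√247] and disc(K) = 4d = 988.
Ramification test: 13 | 988. The prime 13 ramifies in K.

ramifies in O_K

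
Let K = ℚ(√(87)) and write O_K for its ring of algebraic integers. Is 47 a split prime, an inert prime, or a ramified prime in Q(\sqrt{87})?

87 mod 4 = 3, hence disc K = 4·87 = 348 and O_K = ℤ[√87].
disc(K) = 348 is not divisible by 47; 47 is unramified.
(87/47) = 40^23 mod 47 = 46, giving Legendre symbol -1.
d is a non-residue mod p, hence 47 remains inert in O_K.

p is inert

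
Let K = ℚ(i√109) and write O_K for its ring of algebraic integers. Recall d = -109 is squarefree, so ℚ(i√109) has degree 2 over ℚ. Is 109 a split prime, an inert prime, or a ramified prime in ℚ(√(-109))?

p ramifies

Since -109 ≢ 1 mod 4, the ring of integers is ℤ[√-109] with discriminant 4·(-109) = -436.
109 divides disc(K) = -436, so 109 ramifies.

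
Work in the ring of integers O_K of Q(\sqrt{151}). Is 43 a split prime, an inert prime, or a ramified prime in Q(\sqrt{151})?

d = 151 ≡ 3 (mod 4), so O_K = ℤ[√151] and disc(K) = 4d = 604.
Since gcd(43, 604) = 1 the prime 43 does not ramify.
Compute (151/43) via Euler: 22^((43-1)/2) mod 43 = 42, so (151/43) = -1.
Legendre symbol -1 ⇒ 43 is inert.

43 remains inert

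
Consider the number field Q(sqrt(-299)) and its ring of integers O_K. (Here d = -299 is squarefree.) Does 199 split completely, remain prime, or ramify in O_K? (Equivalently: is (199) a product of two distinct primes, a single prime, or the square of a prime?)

inert

d = -299 ≡ 1 (mod 4), so O_K = ℤ[(1+√-299)/2] and disc(K) = d = -299.
Since gcd(199, -299) = 1 the prime 199 does not ramify.
Legendre symbol by Euler's criterion: (-299/199) ≡ (-299)^99 ≡ 198 (mod 199), i.e. (-299/199) = -1.
(-299/199) = -1, so 199 is inert.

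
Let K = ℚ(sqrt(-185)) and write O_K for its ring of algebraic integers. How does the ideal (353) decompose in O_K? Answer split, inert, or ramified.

split

Since -185 ≢ 1 mod 4, the ring of integers is ℤ[√-185] with discriminant 4·(-185) = -740.
353 ∤ -740, so 353 is unramified.
Compute (-185/353) via Euler: 168^((353-1)/2) mod 353 = 1, so (-185/353) = 1.
Legendre symbol 1 ⇒ 353 is split.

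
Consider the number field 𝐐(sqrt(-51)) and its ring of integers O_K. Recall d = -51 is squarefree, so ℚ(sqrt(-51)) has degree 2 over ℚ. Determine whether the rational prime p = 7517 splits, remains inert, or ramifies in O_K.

-51 mod 4 = 1, hence disc K = -51 and O_K = ℤ[(1+√-51)/2].
7517 ∤ -51, so 7517 is unramified.
Compute (-51/7517) via Euler: 7466^((7517-1)/2) mod 7517 = 1, so (-51/7517) = 1.
Legendre symbol 1 ⇒ 7517 is split.

split — (7517) = 𝔭₁𝔭₂ with 𝔭₁ ≠ 𝔭₂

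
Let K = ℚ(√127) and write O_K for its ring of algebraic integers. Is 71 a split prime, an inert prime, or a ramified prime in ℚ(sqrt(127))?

inert

Since 127 ≢ 1 mod 4, the ring of integers is ℤ[√127] with discriminant 4·127 = 508.
Since gcd(71, 508) = 1 the prime 71 does not ramify.
(127/71) = 56^35 mod 71 = 70, giving Legendre symbol -1.
d is a non-residue mod p, hence 71 remains inert in O_K.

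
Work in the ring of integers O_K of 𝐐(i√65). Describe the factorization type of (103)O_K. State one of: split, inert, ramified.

-65 mod 4 = 3, hence disc K = 4·(-65) = -260 and O_K = ℤ[√-65].
103 ∤ -260, so 103 is unramified.
Euler's criterion: (-65)^51 mod 103 = 1. Thus (-65|103) = 1.
d is a quadratic residue mod p, hence 103 splits in O_K.

103 splits in O_K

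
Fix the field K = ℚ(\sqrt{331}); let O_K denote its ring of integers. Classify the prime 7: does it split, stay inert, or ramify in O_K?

split

d = 331 ≡ 3 (mod 4), so O_K = ℤ[√331] and disc(K) = 4d = 1324.
7 ∤ 1324, so 7 is unramified.
Legendre symbol by Euler's criterion: (331/7) ≡ 331^3 ≡ 1 (mod 7), i.e. (331/7) = 1.
(331/7) = 1, so 7 splits.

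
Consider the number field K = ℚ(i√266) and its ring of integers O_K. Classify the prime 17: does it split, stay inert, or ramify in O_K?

p is inert

d = -266 ≡ 2 (mod 4), so O_K = ℤ[√-266] and disc(K) = 4d = -1064.
17 ∤ -1064, so 17 is unramified.
(-266/17) = 6^8 mod 17 = 16, giving Legendre symbol -1.
Legendre symbol -1 ⇒ 17 is inert.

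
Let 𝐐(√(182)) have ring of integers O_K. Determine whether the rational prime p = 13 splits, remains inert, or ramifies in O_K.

182 mod 4 = 2, hence disc K = 4·182 = 728 and O_K = ℤ[√182].
Ramification test: 13 | 728. The prime 13 ramifies in K.

ramified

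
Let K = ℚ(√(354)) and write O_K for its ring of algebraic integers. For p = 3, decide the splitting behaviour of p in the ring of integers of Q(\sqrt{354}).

ramified

354 mod 4 = 2, hence disc K = 4·354 = 1416 and O_K = ℤ[√354].
Ramification test: 3 | 1416. The prime 3 ramifies in K.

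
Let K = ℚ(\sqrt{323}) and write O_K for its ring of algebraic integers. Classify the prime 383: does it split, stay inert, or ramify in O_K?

d = 323 ≡ 3 (mod 4), so O_K = ℤ[√323] and disc(K) = 4d = 1292.
disc(K) = 1292 is not divisible by 383; 383 is unramified.
Compute (323/383) via Euler: 323^((383-1)/2) mod 383 = 1, so (323/383) = 1.
(323/383) = 1, so 383 splits.

p splits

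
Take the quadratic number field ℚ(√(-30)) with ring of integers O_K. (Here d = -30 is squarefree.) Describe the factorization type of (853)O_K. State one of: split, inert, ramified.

splits completely

d = -30 ≡ 2 (mod 4), so O_K = ℤ[√-30] and disc(K) = 4d = -120.
Since gcd(853, -120) = 1 the prime 853 does not ramify.
Compute (-30/853) via Euler: 823^((853-1)/2) mod 853 = 1, so (-30/853) = 1.
d is a quadratic residue mod p, hence 853 splits in O_K.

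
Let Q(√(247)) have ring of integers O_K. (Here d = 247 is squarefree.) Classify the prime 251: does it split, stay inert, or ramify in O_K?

251 remains inert

d = 247 ≡ 3 (mod 4), so O_K = ℤ[√247] and disc(K) = 4d = 988.
251 ∤ 988, so 251 is unramified.
Legendre symbol by Euler's criterion: (247/251) ≡ 247^125 ≡ 250 (mod 251), i.e. (247/251) = -1.
d is a non-residue mod p, hence 251 remains inert in O_K.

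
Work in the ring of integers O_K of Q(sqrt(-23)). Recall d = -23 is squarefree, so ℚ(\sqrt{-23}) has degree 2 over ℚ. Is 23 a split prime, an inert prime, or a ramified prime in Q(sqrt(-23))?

ramified

d = -23 ≡ 1 (mod 4), so O_K = ℤ[(1+√-23)/2] and disc(K) = d = -23.
23 divides disc(K) = -23, so 23 ramifies.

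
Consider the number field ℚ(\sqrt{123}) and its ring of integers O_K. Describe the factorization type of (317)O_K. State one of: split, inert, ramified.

317 splits in O_K

d = 123 ≡ 3 (mod 4), so O_K = ℤ[√123] and disc(K) = 4d = 492.
disc(K) = 492 is not divisible by 317; 317 is unramified.
Euler's criterion: 123^158 mod 317 = 1. Thus (123|317) = 1.
(123/317) = 1, so 317 splits.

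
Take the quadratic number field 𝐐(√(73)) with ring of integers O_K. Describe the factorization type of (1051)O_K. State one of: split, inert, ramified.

p is inert

d = 73 ≡ 1 (mod 4), so O_K = ℤ[(1+√73)/2] and disc(K) = d = 73.
Since gcd(1051, 73) = 1 the prime 1051 does not ramify.
Euler's criterion: 73^525 mod 1051 = 1050. Thus (73|1051) = -1.
(73/1051) = -1, so 1051 is inert.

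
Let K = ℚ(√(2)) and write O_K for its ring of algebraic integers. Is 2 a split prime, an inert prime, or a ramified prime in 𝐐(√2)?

d = 2 ≡ 2 (mod 4), so O_K = ℤ[√2] and disc(K) = 4d = 8.
2 divides disc(K) = 8, so 2 ramifies.

ramified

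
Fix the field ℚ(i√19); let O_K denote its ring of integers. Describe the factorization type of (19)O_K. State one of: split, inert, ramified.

-19 mod 4 = 1, hence disc K = -19 and O_K = ℤ[(1+√-19)/2].
disc(K) = -19 = 19·(-1), so p = 19 is ramified.

ramifies in O_K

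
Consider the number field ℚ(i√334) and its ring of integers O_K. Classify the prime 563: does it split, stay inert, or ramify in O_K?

d = -334 ≡ 2 (mod 4), so O_K = ℤ[√-334] and disc(K) = 4d = -1336.
disc(K) = -1336 is not divisible by 563; 563 is unramified.
(-334/563) = 229^281 mod 563 = 562, giving Legendre symbol -1.
Legendre symbol -1 ⇒ 563 is inert.

p is inert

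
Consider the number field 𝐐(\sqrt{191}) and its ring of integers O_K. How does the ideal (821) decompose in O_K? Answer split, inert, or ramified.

821 remains inert

191 mod 4 = 3, hence disc K = 4·191 = 764 and O_K = ℤ[√191].
disc(K) = 764 is not divisible by 821; 821 is unramified.
Compute (191/821) via Euler: 191^((821-1)/2) mod 821 = 820, so (191/821) = -1.
Legendre symbol -1 ⇒ 821 is inert.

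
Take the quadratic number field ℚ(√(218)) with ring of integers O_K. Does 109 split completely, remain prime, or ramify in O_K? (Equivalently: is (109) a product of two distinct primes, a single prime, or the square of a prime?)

ramified — (109) = 𝔭²

218 mod 4 = 2, hence disc K = 4·218 = 872 and O_K = ℤ[√218].
109 divides disc(K) = 872, so 109 ramifies.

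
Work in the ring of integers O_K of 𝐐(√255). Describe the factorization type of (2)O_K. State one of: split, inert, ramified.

255 mod 4 = 3, hence disc K = 4·255 = 1020 and O_K = ℤ[√255].
Ramification test: 2 | 1020. The prime 2 ramifies in K.

ramifies in O_K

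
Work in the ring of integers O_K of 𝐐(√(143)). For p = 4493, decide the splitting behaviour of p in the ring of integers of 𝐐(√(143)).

d = 143 ≡ 3 (mod 4), so O_K = ℤ[√143] and disc(K) = 4d = 572.
Since gcd(4493, 572) = 1 the prime 4493 does not ramify.
Compute (143/4493) via Euler: 143^((4493-1)/2) mod 4493 = 4492, so (143/4493) = -1.
d is a non-residue mod p, hence 4493 remains inert in O_K.

inert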